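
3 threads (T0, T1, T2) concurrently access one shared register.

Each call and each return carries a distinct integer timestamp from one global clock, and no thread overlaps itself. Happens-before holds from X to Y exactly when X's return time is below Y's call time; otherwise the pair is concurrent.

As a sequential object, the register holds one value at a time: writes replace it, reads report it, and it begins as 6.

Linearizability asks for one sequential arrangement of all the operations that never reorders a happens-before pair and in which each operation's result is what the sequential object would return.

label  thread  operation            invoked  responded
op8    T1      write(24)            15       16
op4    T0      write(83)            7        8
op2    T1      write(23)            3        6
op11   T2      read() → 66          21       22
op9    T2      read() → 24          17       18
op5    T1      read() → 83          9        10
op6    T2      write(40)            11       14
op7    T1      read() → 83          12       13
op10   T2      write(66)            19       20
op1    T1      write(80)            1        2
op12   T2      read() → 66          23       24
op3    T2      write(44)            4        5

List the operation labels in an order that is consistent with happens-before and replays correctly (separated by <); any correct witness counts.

op1 < op2 < op3 < op4 < op5 < op7 < op6 < op8 < op9 < op10 < op11 < op12

1. op1 write(80), leaving value 80
2. op2 write(23), leaving value 23
3. op3 write(44), leaving value 44
4. op4 write(83), leaving value 83
5. op5 read() → 83, leaving value 83
6. op7 read() → 83, leaving value 83
7. op6 write(40), leaving value 40
8. op8 write(24), leaving value 24
9. op9 read() → 24, leaving value 24
10. op10 write(66), leaving value 66
11. op11 read() → 66, leaving value 66
12. op12 read() → 66, leaving value 66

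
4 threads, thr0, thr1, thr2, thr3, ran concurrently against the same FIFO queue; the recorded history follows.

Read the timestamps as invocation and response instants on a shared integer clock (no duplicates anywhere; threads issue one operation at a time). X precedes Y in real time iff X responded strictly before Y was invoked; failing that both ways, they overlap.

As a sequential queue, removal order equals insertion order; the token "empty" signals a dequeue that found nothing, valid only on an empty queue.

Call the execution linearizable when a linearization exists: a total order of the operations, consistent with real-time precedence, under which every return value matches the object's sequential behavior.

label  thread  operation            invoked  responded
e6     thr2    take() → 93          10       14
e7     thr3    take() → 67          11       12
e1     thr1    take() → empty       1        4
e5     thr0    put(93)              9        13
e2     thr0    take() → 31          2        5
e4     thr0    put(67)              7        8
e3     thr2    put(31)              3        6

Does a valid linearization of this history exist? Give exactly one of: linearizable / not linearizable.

witness order: e1, e3, e2, e4, e5, e7, e6
after step 1 (e1 take() → empty): queue <>
after step 2 (e3 put(31)): queue <31>
after step 3 (e2 take() → 31): queue <>
after step 4 (e4 put(67)): queue <67>
after step 5 (e5 put(93)): queue <67,93>
after step 6 (e7 take() → 67): queue <93>
after step 7 (e6 take() → 93): queue <>

linearizable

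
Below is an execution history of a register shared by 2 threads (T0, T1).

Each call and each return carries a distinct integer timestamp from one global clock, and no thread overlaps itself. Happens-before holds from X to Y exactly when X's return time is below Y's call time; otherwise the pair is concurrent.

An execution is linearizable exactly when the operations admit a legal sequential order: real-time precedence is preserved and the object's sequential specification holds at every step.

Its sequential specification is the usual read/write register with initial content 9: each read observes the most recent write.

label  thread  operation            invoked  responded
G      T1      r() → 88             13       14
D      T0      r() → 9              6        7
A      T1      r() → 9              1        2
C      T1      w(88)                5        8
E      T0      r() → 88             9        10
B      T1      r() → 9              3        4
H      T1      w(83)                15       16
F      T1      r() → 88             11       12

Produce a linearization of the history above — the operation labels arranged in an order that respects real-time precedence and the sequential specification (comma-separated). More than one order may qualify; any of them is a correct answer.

after step 1 (A r() → 9): value 9
after step 2 (B r() → 9): value 9
after step 3 (D r() → 9): value 9
after step 4 (C w(88)): value 88
after step 5 (E r() → 88): value 88
after step 6 (F r() → 88): value 88
after step 7 (G r() → 88): value 88
after step 8 (H w(83)): value 83

A, B, D, C, E, F, G, H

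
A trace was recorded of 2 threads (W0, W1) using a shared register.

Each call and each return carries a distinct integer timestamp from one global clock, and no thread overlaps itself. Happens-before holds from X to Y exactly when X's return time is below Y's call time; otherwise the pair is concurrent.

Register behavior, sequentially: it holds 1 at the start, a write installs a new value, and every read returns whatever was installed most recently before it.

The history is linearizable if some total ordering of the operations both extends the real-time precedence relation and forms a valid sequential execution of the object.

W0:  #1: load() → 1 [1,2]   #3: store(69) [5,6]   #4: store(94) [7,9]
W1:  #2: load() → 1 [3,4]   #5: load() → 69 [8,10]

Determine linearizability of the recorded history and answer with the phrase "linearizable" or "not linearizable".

witness order: #1, #2, #3, #5, #4
1. #1 load() → 1, leaving value 1
2. #2 load() → 1, leaving value 1
3. #3 store(69), leaving value 69
4. #5 load() → 69, leaving value 69
5. #4 store(94), leaving value 94

linearizable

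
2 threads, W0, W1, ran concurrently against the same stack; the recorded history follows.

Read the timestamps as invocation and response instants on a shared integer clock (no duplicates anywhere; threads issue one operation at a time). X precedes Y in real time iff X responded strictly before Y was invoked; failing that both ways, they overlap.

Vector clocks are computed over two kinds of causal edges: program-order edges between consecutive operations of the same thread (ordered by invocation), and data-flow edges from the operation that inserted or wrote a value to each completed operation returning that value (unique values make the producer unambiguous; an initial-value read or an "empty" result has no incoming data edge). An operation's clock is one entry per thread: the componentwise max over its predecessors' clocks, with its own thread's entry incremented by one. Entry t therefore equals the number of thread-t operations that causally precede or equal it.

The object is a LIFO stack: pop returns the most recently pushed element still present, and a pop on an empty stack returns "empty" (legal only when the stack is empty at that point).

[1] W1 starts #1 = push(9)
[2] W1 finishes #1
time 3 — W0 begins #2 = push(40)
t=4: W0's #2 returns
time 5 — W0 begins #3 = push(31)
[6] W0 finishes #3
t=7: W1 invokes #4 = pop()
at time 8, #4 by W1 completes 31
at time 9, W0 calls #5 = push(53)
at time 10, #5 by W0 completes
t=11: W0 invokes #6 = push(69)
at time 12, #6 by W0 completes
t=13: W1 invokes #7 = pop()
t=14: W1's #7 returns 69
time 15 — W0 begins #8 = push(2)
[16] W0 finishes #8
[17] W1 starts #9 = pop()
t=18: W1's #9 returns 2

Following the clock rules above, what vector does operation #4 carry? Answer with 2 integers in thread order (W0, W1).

(2, 2)

invoked at 1, #1 has no predecessors; its own W1 bump gives (0, 1)
invoked at 3, #2 has no predecessors; its own W0 bump gives (1, 0)
merge at #3 (invoked 5): VC(#2)=(1, 0), own-thread bump on W0 → (2, 0)
merge at #5 (invoked 9): VC(#3)=(2, 0), own-thread bump on W0 → (3, 0)
merge at #4 (invoked 7): VC(#1)=(0, 1), VC(#3)=(2, 0), own-thread bump on W1 → (2, 2)
merge at #6 (invoked 11): VC(#5)=(3, 0), own-thread bump on W0 → (4, 0)
merge at #8 (invoked 15): VC(#6)=(4, 0), own-thread bump on W0 → (5, 0)
merge at #7 (invoked 13): VC(#4)=(2, 2), VC(#6)=(4, 0), own-thread bump on W1 → (4, 3)
merge at #9 (invoked 17): VC(#7)=(4, 3), VC(#8)=(5, 0), own-thread bump on W1 → (5, 4)
target: VC(#4) = (2, 2)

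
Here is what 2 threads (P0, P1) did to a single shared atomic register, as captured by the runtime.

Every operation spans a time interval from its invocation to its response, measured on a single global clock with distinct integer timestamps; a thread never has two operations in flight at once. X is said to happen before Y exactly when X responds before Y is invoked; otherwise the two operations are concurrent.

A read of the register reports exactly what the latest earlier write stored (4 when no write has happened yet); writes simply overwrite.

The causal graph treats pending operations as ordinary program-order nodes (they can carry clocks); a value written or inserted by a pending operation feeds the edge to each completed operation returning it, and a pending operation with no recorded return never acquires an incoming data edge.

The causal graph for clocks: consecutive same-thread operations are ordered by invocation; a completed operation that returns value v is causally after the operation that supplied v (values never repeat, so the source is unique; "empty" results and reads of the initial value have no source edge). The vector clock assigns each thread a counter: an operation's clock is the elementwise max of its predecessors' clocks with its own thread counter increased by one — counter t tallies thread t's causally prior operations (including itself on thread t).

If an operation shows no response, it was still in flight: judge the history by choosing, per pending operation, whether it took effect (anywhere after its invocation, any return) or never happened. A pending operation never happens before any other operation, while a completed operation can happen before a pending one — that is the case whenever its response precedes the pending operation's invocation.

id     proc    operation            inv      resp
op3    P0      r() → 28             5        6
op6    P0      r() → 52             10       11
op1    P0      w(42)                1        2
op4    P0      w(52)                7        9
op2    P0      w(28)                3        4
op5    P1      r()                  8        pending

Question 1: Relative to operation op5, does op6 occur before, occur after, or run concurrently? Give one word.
concurrent

op6 spans [10,11], op5 spans [8,…)
the intervals overlap in both directions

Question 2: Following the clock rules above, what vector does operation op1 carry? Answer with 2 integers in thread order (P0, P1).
(1, 0)

op5, invoked 8, has no incoming edges; only P1's bump applies → (0, 1)
op1, invoked 1, has no incoming edges; only P0's bump applies → (1, 0)
merge at op2 (invoked 3): VC(op1)=(1, 0), own-thread bump on P0 → (2, 0)
merge at op3 (invoked 5): VC(op2)=(2, 0), own-thread bump on P0 → (3, 0)
merge at op4 (invoked 7): VC(op3)=(3, 0), own-thread bump on P0 → (4, 0)
merge at op6 (invoked 10): VC(op4)=(4, 0), own-thread bump on P0 → (5, 0)
target: VC(op1) = (1, 0)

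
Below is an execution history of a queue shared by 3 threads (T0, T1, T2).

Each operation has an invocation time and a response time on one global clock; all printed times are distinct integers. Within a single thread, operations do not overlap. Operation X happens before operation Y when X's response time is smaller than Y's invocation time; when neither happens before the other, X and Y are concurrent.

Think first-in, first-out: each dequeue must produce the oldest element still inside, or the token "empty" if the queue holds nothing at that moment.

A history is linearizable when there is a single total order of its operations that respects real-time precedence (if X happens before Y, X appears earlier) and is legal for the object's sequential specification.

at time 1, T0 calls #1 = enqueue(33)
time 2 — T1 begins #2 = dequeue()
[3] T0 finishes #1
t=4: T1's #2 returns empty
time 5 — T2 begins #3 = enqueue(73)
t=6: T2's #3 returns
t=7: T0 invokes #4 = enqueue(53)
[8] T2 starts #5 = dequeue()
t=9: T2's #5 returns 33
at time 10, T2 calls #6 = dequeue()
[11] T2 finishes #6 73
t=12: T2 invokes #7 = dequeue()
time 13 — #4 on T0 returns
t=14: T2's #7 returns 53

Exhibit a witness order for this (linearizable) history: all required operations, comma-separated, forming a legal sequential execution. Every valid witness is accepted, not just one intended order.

after step 1 (#2 dequeue() → empty): queue <>
after step 2 (#1 enqueue(33)): queue <33>
after step 3 (#3 enqueue(73)): queue <33,73>
after step 4 (#4 enqueue(53)): queue <33,73,53>
after step 5 (#5 dequeue() → 33): queue <73,53>
after step 6 (#6 dequeue() → 73): queue <53>
after step 7 (#7 dequeue() → 53): queue <>

#2, #1, #3, #4, #5, #6, #7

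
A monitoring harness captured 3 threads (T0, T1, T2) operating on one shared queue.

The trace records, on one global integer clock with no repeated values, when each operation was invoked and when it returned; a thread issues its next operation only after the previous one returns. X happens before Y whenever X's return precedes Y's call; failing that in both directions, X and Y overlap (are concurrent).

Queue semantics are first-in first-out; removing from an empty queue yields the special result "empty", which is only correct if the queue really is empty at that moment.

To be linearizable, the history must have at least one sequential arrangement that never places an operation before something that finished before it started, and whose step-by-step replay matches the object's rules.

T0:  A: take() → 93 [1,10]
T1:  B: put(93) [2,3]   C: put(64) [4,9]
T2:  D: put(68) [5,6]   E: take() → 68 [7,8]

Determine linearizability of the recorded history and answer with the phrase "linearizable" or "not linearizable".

a witness: B, A, D, C, E
step 1: B put(93) — queue <93>
step 2: A take() → 93 — queue <>
step 3: D put(68) — queue <68>
step 4: C put(64) — queue <68,64>
step 5: E take() → 68 — queue <64>

linearizable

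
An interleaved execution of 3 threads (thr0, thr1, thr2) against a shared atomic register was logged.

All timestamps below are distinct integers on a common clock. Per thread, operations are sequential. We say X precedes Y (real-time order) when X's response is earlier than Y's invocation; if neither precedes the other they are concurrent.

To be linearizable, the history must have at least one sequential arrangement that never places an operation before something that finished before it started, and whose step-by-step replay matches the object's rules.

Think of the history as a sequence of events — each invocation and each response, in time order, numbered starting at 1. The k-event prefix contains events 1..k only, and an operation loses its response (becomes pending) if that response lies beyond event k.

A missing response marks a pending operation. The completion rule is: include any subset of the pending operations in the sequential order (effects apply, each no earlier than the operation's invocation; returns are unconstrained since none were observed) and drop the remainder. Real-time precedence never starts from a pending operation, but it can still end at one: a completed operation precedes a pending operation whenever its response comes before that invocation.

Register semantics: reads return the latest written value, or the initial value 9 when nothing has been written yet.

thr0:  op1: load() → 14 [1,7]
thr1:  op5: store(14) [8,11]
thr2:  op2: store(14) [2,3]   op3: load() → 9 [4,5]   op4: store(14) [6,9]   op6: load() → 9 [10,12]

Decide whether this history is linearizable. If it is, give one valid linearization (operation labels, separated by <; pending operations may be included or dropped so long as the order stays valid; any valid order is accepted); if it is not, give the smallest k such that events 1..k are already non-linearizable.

not linearizable — minimal violating prefix: 5 events

cut after 4 events: linearizable; cut after 5 events (op3 responds, time 5): not linearizable
one real-time candidate order over the 2 completed operations — the atomic register replay rejects it
every completion of the 1 pending operation (op1) was checked; none linearizes
take op2, op3 (pending dropped): step 2 already fails, because op3 load() → 9 cannot occur there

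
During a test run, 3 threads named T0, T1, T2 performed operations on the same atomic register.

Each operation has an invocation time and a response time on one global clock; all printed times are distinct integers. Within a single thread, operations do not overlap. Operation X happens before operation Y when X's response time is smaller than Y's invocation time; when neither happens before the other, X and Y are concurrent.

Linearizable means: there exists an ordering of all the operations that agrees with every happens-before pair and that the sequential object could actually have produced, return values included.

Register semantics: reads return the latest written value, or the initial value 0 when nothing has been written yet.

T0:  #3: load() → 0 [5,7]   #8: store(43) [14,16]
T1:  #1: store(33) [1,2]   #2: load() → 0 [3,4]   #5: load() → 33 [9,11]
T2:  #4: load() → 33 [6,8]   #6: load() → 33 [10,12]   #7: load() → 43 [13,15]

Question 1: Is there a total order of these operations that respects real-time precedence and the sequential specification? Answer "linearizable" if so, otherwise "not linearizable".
not linearizable

prefix check: 1..3 passes, 1..4 fails once #2's time-4 response joins
a single order respects real time; the 2 completed atomic register operations fail replay along it
e.g. #1, #2: illegal at step 2, since #2 load() → 0 cannot apply there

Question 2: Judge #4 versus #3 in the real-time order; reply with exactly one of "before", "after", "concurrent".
concurrent

#4 spans [6,8], #3 spans [5,7]
the intervals overlap in both directions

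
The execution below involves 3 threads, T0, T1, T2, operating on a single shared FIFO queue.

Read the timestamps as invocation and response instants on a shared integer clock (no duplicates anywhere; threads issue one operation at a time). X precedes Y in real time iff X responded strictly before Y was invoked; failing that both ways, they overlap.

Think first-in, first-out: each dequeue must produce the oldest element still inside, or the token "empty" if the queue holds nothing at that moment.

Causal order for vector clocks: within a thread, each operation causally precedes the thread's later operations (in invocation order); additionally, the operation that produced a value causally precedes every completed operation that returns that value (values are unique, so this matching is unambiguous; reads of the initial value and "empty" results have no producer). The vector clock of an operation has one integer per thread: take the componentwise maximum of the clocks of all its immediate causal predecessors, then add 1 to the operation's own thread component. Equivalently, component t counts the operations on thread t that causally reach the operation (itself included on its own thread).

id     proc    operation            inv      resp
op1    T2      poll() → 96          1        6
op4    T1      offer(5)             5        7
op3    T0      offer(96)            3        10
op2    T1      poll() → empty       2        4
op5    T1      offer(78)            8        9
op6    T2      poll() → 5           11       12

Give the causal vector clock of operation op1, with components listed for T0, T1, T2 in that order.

(1, 0, 1)

root op op2, invoked 2: fresh clock plus T1's own tick → (0, 1, 0)
root op op3, invoked 3: fresh clock plus T0's own tick → (1, 0, 0)
VC(op4, invoked at 5): max of VC(op2)=(0, 1, 0), then +1 on thread T1 → (0, 2, 0)
VC(op1, invoked at 1): max of VC(op3)=(1, 0, 0), then +1 on thread T2 → (1, 0, 1)
VC(op5, invoked at 8): max of VC(op4)=(0, 2, 0), then +1 on thread T1 → (0, 3, 0)
VC(op6, invoked at 11): max of VC(op1)=(1, 0, 1), VC(op4)=(0, 2, 0), then +1 on thread T2 → (1, 2, 2)
target: VC(op1) = (1, 0, 1)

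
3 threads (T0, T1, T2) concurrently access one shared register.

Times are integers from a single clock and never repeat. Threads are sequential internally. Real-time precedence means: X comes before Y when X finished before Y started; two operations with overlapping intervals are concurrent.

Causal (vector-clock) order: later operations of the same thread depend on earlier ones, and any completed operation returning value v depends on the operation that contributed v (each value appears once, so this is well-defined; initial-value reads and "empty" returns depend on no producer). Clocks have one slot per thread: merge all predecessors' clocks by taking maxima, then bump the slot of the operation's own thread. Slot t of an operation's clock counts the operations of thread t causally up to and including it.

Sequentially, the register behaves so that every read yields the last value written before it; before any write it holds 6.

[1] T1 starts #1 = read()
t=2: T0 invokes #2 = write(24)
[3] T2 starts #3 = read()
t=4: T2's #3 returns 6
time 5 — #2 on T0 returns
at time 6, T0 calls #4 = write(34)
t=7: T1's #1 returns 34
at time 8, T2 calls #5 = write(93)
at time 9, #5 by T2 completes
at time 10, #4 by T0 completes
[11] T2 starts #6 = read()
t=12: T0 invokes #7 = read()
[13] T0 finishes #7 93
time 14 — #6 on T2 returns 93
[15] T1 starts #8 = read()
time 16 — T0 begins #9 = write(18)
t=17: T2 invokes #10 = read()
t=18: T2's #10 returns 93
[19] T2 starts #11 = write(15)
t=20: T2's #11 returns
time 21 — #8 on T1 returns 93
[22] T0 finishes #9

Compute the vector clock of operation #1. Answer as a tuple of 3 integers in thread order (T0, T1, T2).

#3, invoked 3, has no incoming edges; only T2's bump applies → (0, 0, 1)
#2, invoked 2, has no incoming edges; only T0's bump applies → (1, 0, 0)
VC(#5, invoked at 8): max of VC(#3)=(0, 0, 1), then +1 on thread T2 → (0, 0, 2)
VC(#4, invoked at 6): max of VC(#2)=(1, 0, 0), then +1 on thread T0 → (2, 0, 0)
VC(#6, invoked at 11): max of VC(#5)=(0, 0, 2), then +1 on thread T2 → (0, 0, 3)
VC(#1, invoked at 1): max of VC(#4)=(2, 0, 0), then +1 on thread T1 → (2, 1, 0)
VC(#10, invoked at 17): max of VC(#5)=(0, 0, 2), VC(#6)=(0, 0, 3), then +1 on thread T2 → (0, 0, 4)
VC(#11, invoked at 19): max of VC(#10)=(0, 0, 4), then +1 on thread T2 → (0, 0, 5)
VC(#7, invoked at 12): max of VC(#4)=(2, 0, 0), VC(#5)=(0, 0, 2), then +1 on thread T0 → (3, 0, 2)
VC(#8, invoked at 15): max of VC(#1)=(2, 1, 0), VC(#5)=(0, 0, 2), then +1 on thread T1 → (2, 2, 2)
VC(#9, invoked at 16): max of VC(#7)=(3, 0, 2), then +1 on thread T0 → (4, 0, 2)
target: VC(#1) = (2, 1, 0)

(2, 1, 0)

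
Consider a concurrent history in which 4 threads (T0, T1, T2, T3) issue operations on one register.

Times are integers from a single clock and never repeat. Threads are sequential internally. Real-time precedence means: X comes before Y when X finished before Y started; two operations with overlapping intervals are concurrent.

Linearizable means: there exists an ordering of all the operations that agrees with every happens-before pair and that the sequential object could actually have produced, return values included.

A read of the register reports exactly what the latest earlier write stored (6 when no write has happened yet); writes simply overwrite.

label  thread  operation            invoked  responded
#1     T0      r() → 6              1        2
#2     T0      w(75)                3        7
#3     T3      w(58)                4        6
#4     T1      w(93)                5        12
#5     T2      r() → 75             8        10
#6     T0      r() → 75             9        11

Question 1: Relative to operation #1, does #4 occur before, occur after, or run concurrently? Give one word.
#4 spans [5,12], #1 spans [1,2]
resp(#1)=2 < inv(#4)=5

after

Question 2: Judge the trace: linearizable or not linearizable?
one valid linearization: #1, #3, #2, #5, #6, #4
after step 1 (#1 r() → 6): value 6
after step 2 (#3 w(58)): value 58
after step 3 (#2 w(75)): value 75
after step 4 (#5 r() → 75): value 75
after step 5 (#6 r() → 75): value 75
after step 6 (#4 w(93)): value 93

linearizable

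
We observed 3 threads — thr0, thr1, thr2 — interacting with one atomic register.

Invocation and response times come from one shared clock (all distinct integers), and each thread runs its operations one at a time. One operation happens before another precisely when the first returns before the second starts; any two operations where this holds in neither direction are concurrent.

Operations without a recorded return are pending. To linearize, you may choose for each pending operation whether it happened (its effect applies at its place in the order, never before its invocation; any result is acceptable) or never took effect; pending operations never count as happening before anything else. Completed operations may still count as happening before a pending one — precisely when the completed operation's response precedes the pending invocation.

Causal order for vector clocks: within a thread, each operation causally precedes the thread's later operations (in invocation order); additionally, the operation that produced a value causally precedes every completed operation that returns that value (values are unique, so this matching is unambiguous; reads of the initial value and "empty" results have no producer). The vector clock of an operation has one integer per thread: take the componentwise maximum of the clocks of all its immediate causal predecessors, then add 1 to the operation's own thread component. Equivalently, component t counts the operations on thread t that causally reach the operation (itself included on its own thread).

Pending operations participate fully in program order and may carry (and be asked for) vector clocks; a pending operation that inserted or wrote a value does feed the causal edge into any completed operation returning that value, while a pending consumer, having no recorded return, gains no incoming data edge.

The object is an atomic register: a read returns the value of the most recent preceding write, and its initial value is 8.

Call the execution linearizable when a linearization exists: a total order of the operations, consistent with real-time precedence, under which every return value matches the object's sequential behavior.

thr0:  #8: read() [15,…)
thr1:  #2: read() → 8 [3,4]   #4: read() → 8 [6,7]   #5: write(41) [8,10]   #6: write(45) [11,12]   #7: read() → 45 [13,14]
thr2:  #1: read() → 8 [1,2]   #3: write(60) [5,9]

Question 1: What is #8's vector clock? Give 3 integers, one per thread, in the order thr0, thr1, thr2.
Answer: (1, 0, 0)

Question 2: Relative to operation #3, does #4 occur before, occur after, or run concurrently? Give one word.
Answer: concurrent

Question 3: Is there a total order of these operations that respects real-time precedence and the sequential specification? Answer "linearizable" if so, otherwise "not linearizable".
linearizable

a witness: #1, #2, #4, #3, #5, #6, #7
1. #1 read() → 8, leaving value 8
2. #2 read() → 8, leaving value 8
3. #4 read() → 8, leaving value 8
4. #3 write(60), leaving value 60
5. #5 write(41), leaving value 41
6. #6 write(45), leaving value 45
7. #7 read() → 45, leaving value 45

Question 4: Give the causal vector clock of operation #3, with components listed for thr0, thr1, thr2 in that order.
Answer: (0, 0, 2)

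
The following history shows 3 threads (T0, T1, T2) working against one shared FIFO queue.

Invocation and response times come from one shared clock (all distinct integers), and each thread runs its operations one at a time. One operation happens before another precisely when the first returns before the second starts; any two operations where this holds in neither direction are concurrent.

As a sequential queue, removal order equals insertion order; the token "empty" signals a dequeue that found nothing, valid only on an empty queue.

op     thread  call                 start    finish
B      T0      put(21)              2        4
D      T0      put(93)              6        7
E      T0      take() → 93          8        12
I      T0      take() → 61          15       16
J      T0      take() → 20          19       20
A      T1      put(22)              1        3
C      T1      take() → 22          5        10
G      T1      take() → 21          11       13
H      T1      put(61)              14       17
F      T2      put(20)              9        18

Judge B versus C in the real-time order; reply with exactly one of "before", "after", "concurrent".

B spans [2,4], C spans [5,10]
resp(B)=4 < inv(C)=5

before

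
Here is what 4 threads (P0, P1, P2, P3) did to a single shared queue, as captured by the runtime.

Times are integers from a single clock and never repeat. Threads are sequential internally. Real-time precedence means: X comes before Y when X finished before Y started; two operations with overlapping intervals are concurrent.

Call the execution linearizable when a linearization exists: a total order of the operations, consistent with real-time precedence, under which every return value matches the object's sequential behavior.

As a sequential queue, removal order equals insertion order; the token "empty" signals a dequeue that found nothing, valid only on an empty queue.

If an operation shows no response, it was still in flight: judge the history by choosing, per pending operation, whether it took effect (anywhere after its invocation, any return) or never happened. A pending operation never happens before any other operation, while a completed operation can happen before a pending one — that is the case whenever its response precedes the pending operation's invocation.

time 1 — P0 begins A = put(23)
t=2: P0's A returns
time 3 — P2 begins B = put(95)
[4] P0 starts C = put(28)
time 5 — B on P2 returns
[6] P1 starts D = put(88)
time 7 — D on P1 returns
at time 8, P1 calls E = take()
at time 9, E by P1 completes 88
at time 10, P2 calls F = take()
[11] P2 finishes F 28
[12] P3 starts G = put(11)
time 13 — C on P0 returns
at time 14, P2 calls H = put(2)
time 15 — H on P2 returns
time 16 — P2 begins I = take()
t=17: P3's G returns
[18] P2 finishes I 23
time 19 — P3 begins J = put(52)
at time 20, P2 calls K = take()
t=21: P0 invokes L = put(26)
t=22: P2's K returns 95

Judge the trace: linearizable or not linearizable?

not linearizable

cut after 8 events: linearizable; cut after 9 events (E responds, time 9): not linearizable
exhaustive check: the 4 completed queue ops admit one real-time order; illegal
every completion of the 1 pending operation (C) was checked; none linearizes
one such order, A, B, D, E (pending dropped), breaks at step 4 where E take() → 88 is illegal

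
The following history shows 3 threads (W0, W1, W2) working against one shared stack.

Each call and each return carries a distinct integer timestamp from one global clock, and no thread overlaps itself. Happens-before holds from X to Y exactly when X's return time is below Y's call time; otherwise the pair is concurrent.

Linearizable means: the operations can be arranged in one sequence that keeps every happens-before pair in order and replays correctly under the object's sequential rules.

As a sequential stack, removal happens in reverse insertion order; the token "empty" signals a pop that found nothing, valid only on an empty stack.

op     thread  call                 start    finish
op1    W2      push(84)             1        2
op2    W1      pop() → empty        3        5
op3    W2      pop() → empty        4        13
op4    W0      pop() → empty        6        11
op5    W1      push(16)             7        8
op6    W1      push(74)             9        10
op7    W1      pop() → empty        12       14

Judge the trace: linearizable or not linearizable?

not linearizable

through event 12 a valid linearization exists; event 13 (op3 responding at time 13) ends that
6 completed operations, 15 real-time-consistent orders — every stack replay fails
no escape via the 1 pending operation (op7): every completion choice fails
one such order, op1, op2, op3, op4, op5, op6 (pending dropped), breaks at step 2 where op2 pop() → empty is illegal
one such order, op1, op2, op3, op5, op4, op6 (pending dropped), breaks at step 2 where op2 pop() → empty is illegal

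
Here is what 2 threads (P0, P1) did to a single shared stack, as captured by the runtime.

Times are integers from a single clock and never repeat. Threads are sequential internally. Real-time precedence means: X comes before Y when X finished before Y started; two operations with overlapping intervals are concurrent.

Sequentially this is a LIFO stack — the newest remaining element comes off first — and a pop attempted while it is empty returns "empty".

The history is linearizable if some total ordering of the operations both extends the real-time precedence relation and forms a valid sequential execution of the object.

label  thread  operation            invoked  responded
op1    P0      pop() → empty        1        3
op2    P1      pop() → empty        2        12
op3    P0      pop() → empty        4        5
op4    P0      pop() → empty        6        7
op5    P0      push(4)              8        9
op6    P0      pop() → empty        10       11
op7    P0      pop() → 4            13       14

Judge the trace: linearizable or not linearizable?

events 1..11 are fine; event 12 — the response of op2 at time 12 — makes the prefix non-linearizable
checked exhaustively: 6 real-time-consistent orders of 6 completed operations, zero legal stack replays
one such order, op1, op2, op3, op4, op5, op6, breaks at step 6 where op6 pop() → empty is illegal
one such order, op1, op3, op2, op4, op5, op6, breaks at step 6 where op6 pop() → empty is illegal

not linearizable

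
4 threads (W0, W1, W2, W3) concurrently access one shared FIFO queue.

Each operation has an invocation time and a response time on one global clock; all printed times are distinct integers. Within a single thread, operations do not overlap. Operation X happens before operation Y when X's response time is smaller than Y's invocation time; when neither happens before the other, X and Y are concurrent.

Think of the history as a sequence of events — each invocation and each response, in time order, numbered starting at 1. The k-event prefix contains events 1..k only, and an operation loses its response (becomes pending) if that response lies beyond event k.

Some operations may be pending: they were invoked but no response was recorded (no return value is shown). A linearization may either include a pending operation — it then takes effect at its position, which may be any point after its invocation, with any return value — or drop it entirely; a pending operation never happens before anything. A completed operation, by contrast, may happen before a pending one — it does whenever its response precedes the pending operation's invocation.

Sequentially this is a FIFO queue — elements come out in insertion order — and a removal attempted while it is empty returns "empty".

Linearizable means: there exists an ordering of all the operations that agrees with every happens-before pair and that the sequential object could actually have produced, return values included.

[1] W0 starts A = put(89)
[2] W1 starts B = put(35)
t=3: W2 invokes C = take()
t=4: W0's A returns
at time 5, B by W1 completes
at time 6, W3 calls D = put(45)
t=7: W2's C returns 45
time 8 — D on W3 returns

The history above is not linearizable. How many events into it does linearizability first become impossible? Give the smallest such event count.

7

events 1..6 are still linearizable — one witness is A, B:
after step 1 (A put(89)): queue <89>
after step 2 (B put(35)): queue <89,35>
adding event 7 (C responds at 7) leaves no legal real-time order
no escape via the 1 pending operation (D): every completion choice fails
take A, B, C (pending dropped): step 3 already fails, because C take() → 45 cannot occur there
take A, C, B (pending dropped): step 2 already fails, because C take() → 45 cannot occur there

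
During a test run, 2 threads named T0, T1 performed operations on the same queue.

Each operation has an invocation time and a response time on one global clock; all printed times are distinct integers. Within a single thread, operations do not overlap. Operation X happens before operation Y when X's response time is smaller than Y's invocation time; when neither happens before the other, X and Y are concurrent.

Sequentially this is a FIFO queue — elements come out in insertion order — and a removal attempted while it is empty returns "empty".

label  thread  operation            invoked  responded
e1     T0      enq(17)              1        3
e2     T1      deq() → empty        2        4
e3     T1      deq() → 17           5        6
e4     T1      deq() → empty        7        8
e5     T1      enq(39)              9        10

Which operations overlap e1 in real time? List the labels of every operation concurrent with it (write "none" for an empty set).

e1 spans [1,3]; an op avoiding the whole window 1..3 is ordered, any other is concurrent
e2 [2,4]: concurrent
e3 [5,6]: after
e4 [7,8]: after
e5 [9,10]: after

e2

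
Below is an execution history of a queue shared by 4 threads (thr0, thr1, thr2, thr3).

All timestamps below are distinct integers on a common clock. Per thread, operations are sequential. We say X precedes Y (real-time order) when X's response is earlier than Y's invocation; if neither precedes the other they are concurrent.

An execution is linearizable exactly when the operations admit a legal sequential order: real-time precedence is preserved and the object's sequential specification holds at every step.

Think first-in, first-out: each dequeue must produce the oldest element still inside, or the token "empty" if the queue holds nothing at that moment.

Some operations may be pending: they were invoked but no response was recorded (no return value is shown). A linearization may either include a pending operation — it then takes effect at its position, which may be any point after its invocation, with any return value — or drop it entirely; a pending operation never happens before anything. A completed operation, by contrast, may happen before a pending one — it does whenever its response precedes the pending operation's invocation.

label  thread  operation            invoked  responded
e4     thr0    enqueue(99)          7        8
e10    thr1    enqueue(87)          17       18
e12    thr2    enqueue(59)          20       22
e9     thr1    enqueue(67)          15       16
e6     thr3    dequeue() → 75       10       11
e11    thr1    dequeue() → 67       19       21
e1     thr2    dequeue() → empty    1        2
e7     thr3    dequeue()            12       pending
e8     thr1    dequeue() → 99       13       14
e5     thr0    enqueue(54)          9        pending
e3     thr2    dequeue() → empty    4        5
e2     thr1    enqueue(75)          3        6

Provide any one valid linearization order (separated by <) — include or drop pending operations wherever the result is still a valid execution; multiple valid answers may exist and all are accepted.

e1 < e3 < e2 < e4 < e5 < e6 < e8 < e7 < e9 < e10 < e11 < e12

after step 1 (e1 dequeue() → empty): queue <>
after step 2 (e3 dequeue() → empty): queue <>
after step 3 (e2 enqueue(75)): queue <75>
after step 4 (e4 enqueue(99)): queue <75,99>
after step 5 (e5 enqueue(54) (pending, included)): queue <75,99,54>
after step 6 (e6 dequeue() → 75): queue <99,54>
after step 7 (e8 dequeue() → 99): queue <54>
after step 8 (e7 dequeue() (pending, included)): queue <>
after step 9 (e9 enqueue(67)): queue <67>
after step 10 (e10 enqueue(87)): queue <67,87>
after step 11 (e11 dequeue() → 67): queue <87>
after step 12 (e12 enqueue(59)): queue <87,59>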